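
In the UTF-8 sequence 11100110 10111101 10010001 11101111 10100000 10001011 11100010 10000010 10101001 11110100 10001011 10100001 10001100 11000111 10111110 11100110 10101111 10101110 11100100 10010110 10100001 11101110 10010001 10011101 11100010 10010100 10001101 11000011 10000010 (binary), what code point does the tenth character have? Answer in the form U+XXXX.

Offset 0: leading byte 0xE6 = 11100110 → 3-byte char #1 = E6 BD 91.
Offset 3: leading byte 0xEF = 11101111 → 3-byte char #2 = EF A0 8B.
Offset 6: leading byte 0xE2 = 11100010 → 3-byte char #3 = E2 82 A9.
Offset 9: leading byte 0xF4 = 11110100 → 4-byte char #4 = F4 8B A1 8C.
Offset 13: leading byte 0xC7 = 11000111 → 2-byte char #5 = C7 BE.
Offset 15: leading byte 0xE6 = 11100110 → 3-byte char #6 = E6 AF AE.
Offset 18: leading byte 0xE4 = 11100100 → 3-byte char #7 = E4 96 A1.
Offset 21: leading byte 0xEE = 11101110 → 3-byte char #8 = EE 91 9D.
Offset 24: leading byte 0xE2 = 11100010 → 3-byte char #9 = E2 94 8D.
Offset 27: leading byte 0xC3 = 11000011 → 2-byte char #10 = C3 82.
Leading byte 0xC3 = 11000011 matches 110xxxxx → 2-byte sequence.
Byte 1: 0xC3 = 11000011, payload 00011 (5 bits).
Byte 2: 0x82 = 10000010 (10xxxxxx ✓), payload 000010.
Concatenate: 00011000010 = 0xC2 (11 bits → U+00C2).

U+00C2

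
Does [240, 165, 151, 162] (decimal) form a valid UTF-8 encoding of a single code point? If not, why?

valid

Leading byte 0xF0 = 11110000 → 4-byte form.
Continuation bytes 0xA5=10100101, 0x97=10010111, 0xA2=10100010 all match 10xxxxxx.
Decoded value 0x255E2 is ≥ 0x10000 (shortest form) and not a surrogate.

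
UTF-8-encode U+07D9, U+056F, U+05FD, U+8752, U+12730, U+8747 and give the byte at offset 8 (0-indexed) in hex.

U+07D9 → 2-byte form DF 99 at offsets 0–1.
U+056F → 2-byte form D5 AF at offsets 2–3.
U+05FD → 2-byte form D7 BD at offsets 4–5.
U+8752 → 3-byte form E8 9D 92 at offsets 6–8.
Offset 8 falls in char 4's range; it's byte 3 of E8 9D 92 = 0x92.

0x92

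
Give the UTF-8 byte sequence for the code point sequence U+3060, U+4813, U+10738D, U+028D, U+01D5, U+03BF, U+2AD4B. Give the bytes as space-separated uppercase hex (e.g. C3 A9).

E3 81 A0 E4 A0 93 F4 87 8E 8D CA 8D C7 95 CE BF F0 AA B5 8B

U+3060: 3-byte form → E3 81 A0.
U+4813: 3-byte form → E4 A0 93.
U+10738D: 4-byte form → F4 87 8E 8D.
U+028D: 2-byte form → CA 8D.
U+01D5: 2-byte form → C7 95.
U+03BF: 2-byte form → CE BF.
U+2AD4B: 4-byte form → F0 AA B5 8B.
Concatenated (20 bytes): E3 81 A0 E4 A0 93 F4 87 8E 8D CA 8D C7 95 CE BF F0 AA B5 8B.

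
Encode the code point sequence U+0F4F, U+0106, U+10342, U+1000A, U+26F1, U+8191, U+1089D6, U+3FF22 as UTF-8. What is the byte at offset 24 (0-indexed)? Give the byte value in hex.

U+0F4F → 3-byte form E0 BD 8F at offsets 0–2.
U+0106 → 2-byte form C4 86 at offsets 3–4.
U+10342 → 4-byte form F0 90 8D 82 at offsets 5–8.
U+1000A → 4-byte form F0 90 80 8A at offsets 9–12.
U+26F1 → 3-byte form E2 9B B1 at offsets 13–15.
U+8191 → 3-byte form E8 86 91 at offsets 16–18.
U+1089D6 → 4-byte form F4 88 A7 96 at offsets 19–22.
U+3FF22 → 4-byte form F0 BF BC A2 at offsets 23–26.
Offset 24 falls in char 8's range; it's byte 2 of F0 BF BC A2 = 0xBF.

0xBF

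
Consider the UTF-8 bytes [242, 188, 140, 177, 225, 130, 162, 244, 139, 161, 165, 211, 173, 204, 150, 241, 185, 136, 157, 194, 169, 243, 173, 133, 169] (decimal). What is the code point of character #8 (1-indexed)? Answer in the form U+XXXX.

Offset 0: leading byte 0xF2 = 11110010 → 4-byte char #1 = F2 BC 8C B1.
Offset 4: leading byte 0xE1 = 11100001 → 3-byte char #2 = E1 82 A2.
Offset 7: leading byte 0xF4 = 11110100 → 4-byte char #3 = F4 8B A1 A5.
Offset 11: leading byte 0xD3 = 11010011 → 2-byte char #4 = D3 AD.
Offset 13: leading byte 0xCC = 11001100 → 2-byte char #5 = CC 96.
Offset 15: leading byte 0xF1 = 11110001 → 4-byte char #6 = F1 B9 88 9D.
Offset 19: leading byte 0xC2 = 11000010 → 2-byte char #7 = C2 A9.
Offset 21: leading byte 0xF3 = 11110011 → 4-byte char #8 = F3 AD 85 A9.
Leading byte 0xF3 = 11110011 matches 11110xxx → 4-byte sequence.
Byte 1: 0xF3 = 11110011, payload 011 (3 bits).
Byte 2: 0xAD = 10101101 (10xxxxxx ✓), payload 101101.
Byte 3: 0x85 = 10000101 (10xxxxxx ✓), payload 000101.
Byte 4: 0xA9 = 10101001 (10xxxxxx ✓), payload 101001.
Concatenate: 011101101000101101001 = 0xED169 (21 bits → U+ED169).

U+ED169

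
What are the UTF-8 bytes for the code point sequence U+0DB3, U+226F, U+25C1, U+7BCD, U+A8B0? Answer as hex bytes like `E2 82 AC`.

E0 B6 B3 E2 89 AF E2 97 81 E7 AF 8D EA A2 B0

U+0DB3: 3-byte form → E0 B6 B3.
U+226F: 3-byte form → E2 89 AF.
U+25C1: 3-byte form → E2 97 81.
U+7BCD: 3-byte form → E7 AF 8D.
U+A8B0: 3-byte form → EA A2 B0.
Concatenated (15 bytes): E0 B6 B3 E2 89 AF E2 97 81 E7 AF 8D EA A2 B0.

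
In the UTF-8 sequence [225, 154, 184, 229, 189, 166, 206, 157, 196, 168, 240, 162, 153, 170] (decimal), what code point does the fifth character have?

U+2266A

Offset 0: leading byte 0xE1 = 11100001 → 3-byte char #1 = E1 9A B8.
Offset 3: leading byte 0xE5 = 11100101 → 3-byte char #2 = E5 BD A6.
Offset 6: leading byte 0xCE = 11001110 → 2-byte char #3 = CE 9D.
Offset 8: leading byte 0xC4 = 11000100 → 2-byte char #4 = C4 A8.
Offset 10: leading byte 0xF0 = 11110000 → 4-byte char #5 = F0 A2 99 AA.
Leading byte 0xF0 = 11110000 matches 11110xxx → 4-byte sequence.
Byte 1: 0xF0 = 11110000, payload 000 (3 bits).
Byte 2: 0xA2 = 10100010 (10xxxxxx ✓), payload 100010.
Byte 3: 0x99 = 10011001 (10xxxxxx ✓), payload 011001.
Byte 4: 0xAA = 10101010 (10xxxxxx ✓), payload 101010.
Concatenate: 000100010011001101010 = 0x2266A (21 bits → U+2266A).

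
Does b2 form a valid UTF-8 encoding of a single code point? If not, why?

invalid (continuation byte with no leading byte)

Byte 0xB2 = 10110010 has the form 10xxxxxx — a continuation byte — but there is no preceding leading byte.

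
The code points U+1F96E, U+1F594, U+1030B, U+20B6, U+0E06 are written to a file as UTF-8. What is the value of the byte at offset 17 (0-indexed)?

U+1F96E → 4-byte form F0 9F A5 AE at offsets 0–3.
U+1F594 → 4-byte form F0 9F 96 94 at offsets 4–7.
U+1030B → 4-byte form F0 90 8C 8B at offsets 8–11.
U+20B6 → 3-byte form E2 82 B6 at offsets 12–14.
U+0E06 → 3-byte form E0 B8 86 at offsets 15–17.
Offset 17 falls in char 5's range; it's byte 3 of E0 B8 86 = 0x86.

0x86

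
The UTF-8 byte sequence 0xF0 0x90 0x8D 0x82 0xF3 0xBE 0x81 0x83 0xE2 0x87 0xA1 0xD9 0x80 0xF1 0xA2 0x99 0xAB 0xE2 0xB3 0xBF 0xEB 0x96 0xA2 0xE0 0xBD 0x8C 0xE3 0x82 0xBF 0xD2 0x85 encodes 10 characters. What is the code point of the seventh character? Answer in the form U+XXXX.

U+B5A2

Offset 0: leading byte 0xF0 = 11110000 → 4-byte char #1 = F0 90 8D 82.
Offset 4: leading byte 0xF3 = 11110011 → 4-byte char #2 = F3 BE 81 83.
Offset 8: leading byte 0xE2 = 11100010 → 3-byte char #3 = E2 87 A1.
Offset 11: leading byte 0xD9 = 11011001 → 2-byte char #4 = D9 80.
Offset 13: leading byte 0xF1 = 11110001 → 4-byte char #5 = F1 A2 99 AB.
Offset 17: leading byte 0xE2 = 11100010 → 3-byte char #6 = E2 B3 BF.
Offset 20: leading byte 0xEB = 11101011 → 3-byte char #7 = EB 96 A2.
Leading byte 0xEB = 11101011 matches 1110xxxx → 3-byte sequence.
Byte 1: 0xEB = 11101011, payload 1011 (4 bits).
Byte 2: 0x96 = 10010110 (10xxxxxx ✓), payload 010110.
Byte 3: 0xA2 = 10100010 (10xxxxxx ✓), payload 100010.
Concatenate: 1011010110100010 = 0xB5A2 (16 bits → U+B5A2).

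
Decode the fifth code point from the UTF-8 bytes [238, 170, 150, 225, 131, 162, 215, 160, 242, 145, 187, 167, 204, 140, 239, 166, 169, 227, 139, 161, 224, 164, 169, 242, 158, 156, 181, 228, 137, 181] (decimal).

Offset 0: leading byte 0xEE = 11101110 → 3-byte char #1 = EE AA 96.
Offset 3: leading byte 0xE1 = 11100001 → 3-byte char #2 = E1 83 A2.
Offset 6: leading byte 0xD7 = 11010111 → 2-byte char #3 = D7 A0.
Offset 8: leading byte 0xF2 = 11110010 → 4-byte char #4 = F2 91 BB A7.
Offset 12: leading byte 0xCC = 11001100 → 2-byte char #5 = CC 8C.
Leading byte 0xCC = 11001100 matches 110xxxxx → 2-byte sequence.
Byte 1: 0xCC = 11001100, payload 01100 (5 bits).
Byte 2: 0x8C = 10001100 (10xxxxxx ✓), payload 001100.
Concatenate: 01100001100 = 0x30C (11 bits → U+030C).

U+030C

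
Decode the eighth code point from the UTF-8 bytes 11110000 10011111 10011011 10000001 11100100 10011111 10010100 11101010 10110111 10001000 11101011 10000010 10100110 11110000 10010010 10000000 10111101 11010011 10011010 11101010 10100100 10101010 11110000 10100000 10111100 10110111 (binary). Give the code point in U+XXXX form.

U+20F37

Offset 0: leading byte 0xF0 = 11110000 → 4-byte char #1 = F0 9F 9B 81.
Offset 4: leading byte 0xE4 = 11100100 → 3-byte char #2 = E4 9F 94.
Offset 7: leading byte 0xEA = 11101010 → 3-byte char #3 = EA B7 88.
Offset 10: leading byte 0xEB = 11101011 → 3-byte char #4 = EB 82 A6.
Offset 13: leading byte 0xF0 = 11110000 → 4-byte char #5 = F0 92 80 BD.
Offset 17: leading byte 0xD3 = 11010011 → 2-byte char #6 = D3 9A.
Offset 19: leading byte 0xEA = 11101010 → 3-byte char #7 = EA A4 AA.
Offset 22: leading byte 0xF0 = 11110000 → 4-byte char #8 = F0 A0 BC B7.
Leading byte 0xF0 = 11110000 matches 11110xxx → 4-byte sequence.
Byte 1: 0xF0 = 11110000, payload 000 (3 bits).
Byte 2: 0xA0 = 10100000 (10xxxxxx ✓), payload 100000.
Byte 3: 0xBC = 10111100 (10xxxxxx ✓), payload 111100.
Byte 4: 0xB7 = 10110111 (10xxxxxx ✓), payload 110111.
Concatenate: 000100000111100110111 = 0x20F37 (21 bits → U+20F37).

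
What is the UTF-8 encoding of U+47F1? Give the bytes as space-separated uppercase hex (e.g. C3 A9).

E4 9F B1

U+47F1 = 0x47F1 = 18417 decimal. In range U+0800–U+FFFF → 3-byte form: 1110xxxx 10xxxxxx 10xxxxxx.
Binary (16 bits): 0100011111110001.
Split 4+6+6: 0100 | 011111 | 110001.
Byte 1: 11100100 = 0xE4.
Byte 2: 10011111 = 0x9F.
Byte 3: 10110001 = 0xB1.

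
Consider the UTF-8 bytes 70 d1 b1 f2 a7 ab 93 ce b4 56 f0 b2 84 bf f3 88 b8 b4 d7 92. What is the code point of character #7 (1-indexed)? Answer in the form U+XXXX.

Offset 0: leading byte 0x70 = 01110000 → 1-byte char #1 = 70.
Offset 1: leading byte 0xD1 = 11010001 → 2-byte char #2 = D1 B1.
Offset 3: leading byte 0xF2 = 11110010 → 4-byte char #3 = F2 A7 AB 93.
Offset 7: leading byte 0xCE = 11001110 → 2-byte char #4 = CE B4.
Offset 9: leading byte 0x56 = 01010110 → 1-byte char #5 = 56.
Offset 10: leading byte 0xF0 = 11110000 → 4-byte char #6 = F0 B2 84 BF.
Offset 14: leading byte 0xF3 = 11110011 → 4-byte char #7 = F3 88 B8 B4.
Leading byte 0xF3 = 11110011 matches 11110xxx → 4-byte sequence.
Byte 1: 0xF3 = 11110011, payload 011 (3 bits).
Byte 2: 0x88 = 10001000 (10xxxxxx ✓), payload 001000.
Byte 3: 0xB8 = 10111000 (10xxxxxx ✓), payload 111000.
Byte 4: 0xB4 = 10110100 (10xxxxxx ✓), payload 110100.
Concatenate: 011001000111000110100 = 0xC8E34 (21 bits → U+C8E34).

U+C8E34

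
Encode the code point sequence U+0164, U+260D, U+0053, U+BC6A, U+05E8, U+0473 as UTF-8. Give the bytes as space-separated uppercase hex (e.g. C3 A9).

C5 A4 E2 98 8D 53 EB B1 AA D7 A8 D1 B3

U+0164: 2-byte form → C5 A4.
U+260D: 3-byte form → E2 98 8D.
U+0053: 1-byte form → 53.
U+BC6A: 3-byte form → EB B1 AA.
U+05E8: 2-byte form → D7 A8.
U+0473: 2-byte form → D1 B3.
Concatenated (13 bytes): C5 A4 E2 98 8D 53 EB B1 AA D7 A8 D1 B3.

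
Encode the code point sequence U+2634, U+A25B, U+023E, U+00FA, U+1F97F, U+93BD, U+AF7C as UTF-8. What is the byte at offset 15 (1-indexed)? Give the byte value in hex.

1-indexed offset 15 is 0-indexed offset 14.
U+2634 → 3-byte form E2 98 B4 at offsets 0–2.
U+A25B → 3-byte form EA 89 9B at offsets 3–5.
U+023E → 2-byte form C8 BE at offsets 6–7.
U+00FA → 2-byte form C3 BA at offsets 8–9.
U+1F97F → 4-byte form F0 9F A5 BF at offsets 10–13.
U+93BD → 3-byte form E9 8E BD at offsets 14–16.
Offset 14 falls in char 6's range; it's byte 1 of E9 8E BD = 0xE9.

0xE9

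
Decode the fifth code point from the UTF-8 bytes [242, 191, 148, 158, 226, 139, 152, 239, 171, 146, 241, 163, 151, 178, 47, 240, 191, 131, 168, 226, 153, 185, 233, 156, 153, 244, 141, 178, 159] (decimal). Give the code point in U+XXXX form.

Offset 0: leading byte 0xF2 = 11110010 → 4-byte char #1 = F2 BF 94 9E.
Offset 4: leading byte 0xE2 = 11100010 → 3-byte char #2 = E2 8B 98.
Offset 7: leading byte 0xEF = 11101111 → 3-byte char #3 = EF AB 92.
Offset 10: leading byte 0xF1 = 11110001 → 4-byte char #4 = F1 A3 97 B2.
Offset 14: leading byte 0x2F = 00101111 → 1-byte char #5 = 2F.
Leading byte 0x2F = 00101111 matches 0xxxxxxx → 1-byte sequence.
Byte 1: 0x2F = 00101111, payload 0101111 (7 bits).
Concatenate: 0101111 = 0x2F (7 bits → U+002F).

U+002F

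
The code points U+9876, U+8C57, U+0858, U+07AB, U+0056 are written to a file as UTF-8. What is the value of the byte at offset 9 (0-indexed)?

U+9876 → 3-byte form E9 A1 B6 at offsets 0–2.
U+8C57 → 3-byte form E8 B1 97 at offsets 3–5.
U+0858 → 3-byte form E0 A1 98 at offsets 6–8.
U+07AB → 2-byte form DE AB at offsets 9–10.
Offset 9 falls in char 4's range; it's byte 1 of DE AB = 0xDE.

0xDE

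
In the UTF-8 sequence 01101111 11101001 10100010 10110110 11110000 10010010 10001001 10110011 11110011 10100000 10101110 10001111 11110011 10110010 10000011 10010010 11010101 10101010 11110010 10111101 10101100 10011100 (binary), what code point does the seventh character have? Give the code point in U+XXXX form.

U+BDB1C

Offset 0: leading byte 0x6F = 01101111 → 1-byte char #1 = 6F.
Offset 1: leading byte 0xE9 = 11101001 → 3-byte char #2 = E9 A2 B6.
Offset 4: leading byte 0xF0 = 11110000 → 4-byte char #3 = F0 92 89 B3.
Offset 8: leading byte 0xF3 = 11110011 → 4-byte char #4 = F3 A0 AE 8F.
Offset 12: leading byte 0xF3 = 11110011 → 4-byte char #5 = F3 B2 83 92.
Offset 16: leading byte 0xD5 = 11010101 → 2-byte char #6 = D5 AA.
Offset 18: leading byte 0xF2 = 11110010 → 4-byte char #7 = F2 BD AC 9C.
Leading byte 0xF2 = 11110010 matches 11110xxx → 4-byte sequence.
Byte 1: 0xF2 = 11110010, payload 010 (3 bits).
Byte 2: 0xBD = 10111101 (10xxxxxx ✓), payload 111101.
Byte 3: 0xAC = 10101100 (10xxxxxx ✓), payload 101100.
Byte 4: 0x9C = 10011100 (10xxxxxx ✓), payload 011100.
Concatenate: 010111101101100011100 = 0xBDB1C (21 bits → U+BDB1C).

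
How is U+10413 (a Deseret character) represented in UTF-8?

U+10413 = 0x10413 = 66579 decimal. In range U+10000–U+10FFFF → 4-byte form: 11110xxx 10xxxxxx 10xxxxxx 10xxxxxx.
Binary (21 bits): 000010000010000010011.
Split 3+6+6+6: 000 | 010000 | 010000 | 010011.
Byte 1: 11110000 = 0xF0.
Byte 2: 10010000 = 0x90.
Byte 3: 10010000 = 0x90.
Byte 4: 10010011 = 0x93.

F0 90 90 93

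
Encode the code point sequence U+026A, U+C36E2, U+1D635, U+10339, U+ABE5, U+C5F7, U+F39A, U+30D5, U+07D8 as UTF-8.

C9 AA F3 83 9B A2 F0 9D 98 B5 F0 90 8C B9 EA AF A5 EC 97 B7 EF 8E 9A E3 83 95 DF 98

U+026A: 2-byte form → C9 AA.
U+C36E2: 4-byte form → F3 83 9B A2.
U+1D635: 4-byte form → F0 9D 98 B5.
U+10339: 4-byte form → F0 90 8C B9.
U+ABE5: 3-byte form → EA AF A5.
U+C5F7: 3-byte form → EC 97 B7.
U+F39A: 3-byte form → EF 8E 9A.
U+30D5: 3-byte form → E3 83 95.
U+07D8: 2-byte form → DF 98.
Concatenated (28 bytes): C9 AA F3 83 9B A2 F0 9D 98 B5 F0 90 8C B9 EA AF A5 EC 97 B7 EF 8E 9A E3 83 95 DF 98.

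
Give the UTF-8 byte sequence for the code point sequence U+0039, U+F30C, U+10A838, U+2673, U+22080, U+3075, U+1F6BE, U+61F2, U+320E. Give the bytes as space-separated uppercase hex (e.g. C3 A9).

U+0039: 1-byte form → 39.
U+F30C: 3-byte form → EF 8C 8C.
U+10A838: 4-byte form → F4 8A A0 B8.
U+2673: 3-byte form → E2 99 B3.
U+22080: 4-byte form → F0 A2 82 80.
U+3075: 3-byte form → E3 81 B5.
U+1F6BE: 4-byte form → F0 9F 9A BE.
U+61F2: 3-byte form → E6 87 B2.
U+320E: 3-byte form → E3 88 8E.
Concatenated (28 bytes): 39 EF 8C 8C F4 8A A0 B8 E2 99 B3 F0 A2 82 80 E3 81 B5 F0 9F 9A BE E6 87 B2 E3 88 8E.

39 EF 8C 8C F4 8A A0 B8 E2 99 B3 F0 A2 82 80 E3 81 B5 F0 9F 9A BE E6 87 B2 E3 88 8E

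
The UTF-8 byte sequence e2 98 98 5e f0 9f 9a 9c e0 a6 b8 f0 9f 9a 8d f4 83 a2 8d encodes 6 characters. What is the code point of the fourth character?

U+09B8

Offset 0: leading byte 0xE2 = 11100010 → 3-byte char #1 = E2 98 98.
Offset 3: leading byte 0x5E = 01011110 → 1-byte char #2 = 5E.
Offset 4: leading byte 0xF0 = 11110000 → 4-byte char #3 = F0 9F 9A 9C.
Offset 8: leading byte 0xE0 = 11100000 → 3-byte char #4 = E0 A6 B8.
Leading byte 0xE0 = 11100000 matches 1110xxxx → 3-byte sequence.
Byte 1: 0xE0 = 11100000, payload 0000 (4 bits).
Byte 2: 0xA6 = 10100110 (10xxxxxx ✓), payload 100110.
Byte 3: 0xB8 = 10111000 (10xxxxxx ✓), payload 111000.
Concatenate: 0000100110111000 = 0x9B8 (16 bits → U+09B8).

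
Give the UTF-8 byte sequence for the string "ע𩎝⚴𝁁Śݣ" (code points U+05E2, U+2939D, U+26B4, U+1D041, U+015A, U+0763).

D7 A2 F0 A9 8E 9D E2 9A B4 F0 9D 81 81 C5 9A DD A3

U+05E2: 2-byte form → D7 A2.
U+2939D: 4-byte form → F0 A9 8E 9D.
U+26B4: 3-byte form → E2 9A B4.
U+1D041: 4-byte form → F0 9D 81 81.
U+015A: 2-byte form → C5 9A.
U+0763: 2-byte form → DD A3.
Concatenated (17 bytes): D7 A2 F0 A9 8E 9D E2 9A B4 F0 9D 81 81 C5 9A DD A3.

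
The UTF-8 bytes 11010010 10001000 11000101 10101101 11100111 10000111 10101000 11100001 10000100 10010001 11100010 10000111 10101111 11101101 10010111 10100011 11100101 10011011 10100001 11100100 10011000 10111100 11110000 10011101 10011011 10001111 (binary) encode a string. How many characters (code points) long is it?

9

Byte at offset 0: 0xD2 = 11010010 → 2-byte char (#1). Advance 2.
Byte at offset 2: 0xC5 = 11000101 → 2-byte char (#2). Advance 2.
Byte at offset 4: 0xE7 = 11100111 → 3-byte char (#3). Advance 3.
Byte at offset 7: 0xE1 = 11100001 → 3-byte char (#4). Advance 3.
Byte at offset 10: 0xE2 = 11100010 → 3-byte char (#5). Advance 3.
Byte at offset 13: 0xED = 11101101 → 3-byte char (#6). Advance 3.
Byte at offset 16: 0xE5 = 11100101 → 3-byte char (#7). Advance 3.
Byte at offset 19: 0xE4 = 11100100 → 3-byte char (#8). Advance 3.
Byte at offset 22: 0xF0 = 11110000 → 4-byte char (#9). Advance 4.
Reached end at offset 26 after 9 code points.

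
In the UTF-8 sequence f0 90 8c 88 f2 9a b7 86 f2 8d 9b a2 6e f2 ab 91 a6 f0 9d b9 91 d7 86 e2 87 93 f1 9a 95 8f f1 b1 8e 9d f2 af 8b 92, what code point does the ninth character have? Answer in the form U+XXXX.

U+5A54F

Offset 0: leading byte 0xF0 = 11110000 → 4-byte char #1 = F0 90 8C 88.
Offset 4: leading byte 0xF2 = 11110010 → 4-byte char #2 = F2 9A B7 86.
Offset 8: leading byte 0xF2 = 11110010 → 4-byte char #3 = F2 8D 9B A2.
Offset 12: leading byte 0x6E = 01101110 → 1-byte char #4 = 6E.
Offset 13: leading byte 0xF2 = 11110010 → 4-byte char #5 = F2 AB 91 A6.
Offset 17: leading byte 0xF0 = 11110000 → 4-byte char #6 = F0 9D B9 91.
Offset 21: leading byte 0xD7 = 11010111 → 2-byte char #7 = D7 86.
Offset 23: leading byte 0xE2 = 11100010 → 3-byte char #8 = E2 87 93.
Offset 26: leading byte 0xF1 = 11110001 → 4-byte char #9 = F1 9A 95 8F.
Leading byte 0xF1 = 11110001 matches 11110xxx → 4-byte sequence.
Byte 1: 0xF1 = 11110001, payload 001 (3 bits).
Byte 2: 0x9A = 10011010 (10xxxxxx ✓), payload 011010.
Byte 3: 0x95 = 10010101 (10xxxxxx ✓), payload 010101.
Byte 4: 0x8F = 10001111 (10xxxxxx ✓), payload 001111.
Concatenate: 001011010010101001111 = 0x5A54F (21 bits → U+5A54F).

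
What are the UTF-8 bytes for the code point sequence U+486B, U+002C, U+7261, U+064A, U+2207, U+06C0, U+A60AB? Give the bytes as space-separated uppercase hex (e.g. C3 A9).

E4 A1 AB 2C E7 89 A1 D9 8A E2 88 87 DB 80 F2 A6 82 AB

U+486B: 3-byte form → E4 A1 AB.
U+002C: 1-byte form → 2C.
U+7261: 3-byte form → E7 89 A1.
U+064A: 2-byte form → D9 8A.
U+2207: 3-byte form → E2 88 87.
U+06C0: 2-byte form → DB 80.
U+A60AB: 4-byte form → F2 A6 82 AB.
Concatenated (18 bytes): E4 A1 AB 2C E7 89 A1 D9 8A E2 88 87 DB 80 F2 A6 82 AB.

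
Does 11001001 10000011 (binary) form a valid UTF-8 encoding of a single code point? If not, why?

valid

Leading byte 0xC9 = 11001001 → 2-byte form.
Continuation bytes 0x83=10000011 all match 10xxxxxx.
Decoded value 0x243 is ≥ 0x80 (shortest form) and not a surrogate.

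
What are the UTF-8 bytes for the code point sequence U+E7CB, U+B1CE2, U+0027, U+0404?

U+E7CB: 3-byte form → EE 9F 8B.
U+B1CE2: 4-byte form → F2 B1 B3 A2.
U+0027: 1-byte form → 27.
U+0404: 2-byte form → D0 84.
Concatenated (10 bytes): EE 9F 8B F2 B1 B3 A2 27 D0 84.

EE 9F 8B F2 B1 B3 A2 27 D0 84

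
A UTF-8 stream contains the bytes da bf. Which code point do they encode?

Leading byte 0xDA = 11011010 matches 110xxxxx → 2-byte sequence.
Byte 1: 0xDA = 11011010, payload 11010 (5 bits).
Byte 2: 0xBF = 10111111 (10xxxxxx ✓), payload 111111.
Concatenate: 11010111111 = 0x6BF (11 bits → U+06BF).

U+06BF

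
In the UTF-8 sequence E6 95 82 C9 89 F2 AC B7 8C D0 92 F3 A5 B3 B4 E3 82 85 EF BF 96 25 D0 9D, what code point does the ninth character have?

U+041D

Offset 0: leading byte 0xE6 = 11100110 → 3-byte char #1 = E6 95 82.
Offset 3: leading byte 0xC9 = 11001001 → 2-byte char #2 = C9 89.
Offset 5: leading byte 0xF2 = 11110010 → 4-byte char #3 = F2 AC B7 8C.
Offset 9: leading byte 0xD0 = 11010000 → 2-byte char #4 = D0 92.
Offset 11: leading byte 0xF3 = 11110011 → 4-byte char #5 = F3 A5 B3 B4.
Offset 15: leading byte 0xE3 = 11100011 → 3-byte char #6 = E3 82 85.
Offset 18: leading byte 0xEF = 11101111 → 3-byte char #7 = EF BF 96.
Offset 21: leading byte 0x25 = 00100101 → 1-byte char #8 = 25.
Offset 22: leading byte 0xD0 = 11010000 → 2-byte char #9 = D0 9D.
Leading byte 0xD0 = 11010000 matches 110xxxxx → 2-byte sequence.
Byte 1: 0xD0 = 11010000, payload 10000 (5 bits).
Byte 2: 0x9D = 10011101 (10xxxxxx ✓), payload 011101.
Concatenate: 10000011101 = 0x41D (11 bits → U+041D).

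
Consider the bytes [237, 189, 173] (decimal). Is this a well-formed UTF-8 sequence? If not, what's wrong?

invalid (encodes a surrogate (U+D800–U+DFFF))

Structurally a 3-byte sequence; payload = 0xDF6D.
But 0xDF6D is in U+D800–U+DFFF, the surrogate range. Surrogates are not Unicode scalar values and are forbidden in UTF-8.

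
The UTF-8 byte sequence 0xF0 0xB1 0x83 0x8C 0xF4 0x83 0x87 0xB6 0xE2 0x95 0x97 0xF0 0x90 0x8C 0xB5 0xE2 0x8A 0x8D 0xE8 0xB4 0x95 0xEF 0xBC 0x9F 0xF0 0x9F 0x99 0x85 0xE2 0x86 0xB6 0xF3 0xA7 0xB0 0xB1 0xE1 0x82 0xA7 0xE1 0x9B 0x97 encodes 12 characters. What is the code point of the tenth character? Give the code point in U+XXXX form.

Offset 0: leading byte 0xF0 = 11110000 → 4-byte char #1 = F0 B1 83 8C.
Offset 4: leading byte 0xF4 = 11110100 → 4-byte char #2 = F4 83 87 B6.
Offset 8: leading byte 0xE2 = 11100010 → 3-byte char #3 = E2 95 97.
Offset 11: leading byte 0xF0 = 11110000 → 4-byte char #4 = F0 90 8C B5.
Offset 15: leading byte 0xE2 = 11100010 → 3-byte char #5 = E2 8A 8D.
Offset 18: leading byte 0xE8 = 11101000 → 3-byte char #6 = E8 B4 95.
Offset 21: leading byte 0xEF = 11101111 → 3-byte char #7 = EF BC 9F.
Offset 24: leading byte 0xF0 = 11110000 → 4-byte char #8 = F0 9F 99 85.
Offset 28: leading byte 0xE2 = 11100010 → 3-byte char #9 = E2 86 B6.
Offset 31: leading byte 0xF3 = 11110011 → 4-byte char #10 = F3 A7 B0 B1.
Leading byte 0xF3 = 11110011 matches 11110xxx → 4-byte sequence.
Byte 1: 0xF3 = 11110011, payload 011 (3 bits).
Byte 2: 0xA7 = 10100111 (10xxxxxx ✓), payload 100111.
Byte 3: 0xB0 = 10110000 (10xxxxxx ✓), payload 110000.
Byte 4: 0xB1 = 10110001 (10xxxxxx ✓), payload 110001.
Concatenate: 011100111110000110001 = 0xE7C31 (21 bits → U+E7C31).

U+E7C31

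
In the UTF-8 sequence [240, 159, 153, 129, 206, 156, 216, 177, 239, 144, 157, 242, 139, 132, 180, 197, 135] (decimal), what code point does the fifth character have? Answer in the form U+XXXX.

Offset 0: leading byte 0xF0 = 11110000 → 4-byte char #1 = F0 9F 99 81.
Offset 4: leading byte 0xCE = 11001110 → 2-byte char #2 = CE 9C.
Offset 6: leading byte 0xD8 = 11011000 → 2-byte char #3 = D8 B1.
Offset 8: leading byte 0xEF = 11101111 → 3-byte char #4 = EF 90 9D.
Offset 11: leading byte 0xF2 = 11110010 → 4-byte char #5 = F2 8B 84 B4.
Leading byte 0xF2 = 11110010 matches 11110xxx → 4-byte sequence.
Byte 1: 0xF2 = 11110010, payload 010 (3 bits).
Byte 2: 0x8B = 10001011 (10xxxxxx ✓), payload 001011.
Byte 3: 0x84 = 10000100 (10xxxxxx ✓), payload 000100.
Byte 4: 0xB4 = 10110100 (10xxxxxx ✓), payload 110100.
Concatenate: 010001011000100110100 = 0x8B134 (21 bits → U+8B134).

U+8B134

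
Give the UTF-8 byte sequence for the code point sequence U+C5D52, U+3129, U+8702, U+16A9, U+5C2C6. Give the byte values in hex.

U+C5D52: 4-byte form → F3 85 B5 92.
U+3129: 3-byte form → E3 84 A9.
U+8702: 3-byte form → E8 9C 82.
U+16A9: 3-byte form → E1 9A A9.
U+5C2C6: 4-byte form → F1 9C 8B 86.
Concatenated (17 bytes): F3 85 B5 92 E3 84 A9 E8 9C 82 E1 9A A9 F1 9C 8B 86.

F3 85 B5 92 E3 84 A9 E8 9C 82 E1 9A A9 F1 9C 8B 86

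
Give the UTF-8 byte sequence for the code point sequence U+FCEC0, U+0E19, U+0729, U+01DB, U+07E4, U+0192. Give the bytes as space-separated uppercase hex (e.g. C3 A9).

U+FCEC0: 4-byte form → F3 BC BB 80.
U+0E19: 3-byte form → E0 B8 99.
U+0729: 2-byte form → DC A9.
U+01DB: 2-byte form → C7 9B.
U+07E4: 2-byte form → DF A4.
U+0192: 2-byte form → C6 92.
Concatenated (15 bytes): F3 BC BB 80 E0 B8 99 DC A9 C7 9B DF A4 C6 92.

F3 BC BB 80 E0 B8 99 DC A9 C7 9B DF A4 C6 92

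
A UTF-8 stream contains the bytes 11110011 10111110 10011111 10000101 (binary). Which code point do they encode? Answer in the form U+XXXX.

U+FE7C5

Leading byte 0xF3 = 11110011 matches 11110xxx → 4-byte sequence.
Byte 1: 0xF3 = 11110011, payload 011 (3 bits).
Byte 2: 0xBE = 10111110 (10xxxxxx ✓), payload 111110.
Byte 3: 0x9F = 10011111 (10xxxxxx ✓), payload 011111.
Byte 4: 0x85 = 10000101 (10xxxxxx ✓), payload 000101.
Concatenate: 011111110011111000101 = 0xFE7C5 (21 bits → U+FE7C5).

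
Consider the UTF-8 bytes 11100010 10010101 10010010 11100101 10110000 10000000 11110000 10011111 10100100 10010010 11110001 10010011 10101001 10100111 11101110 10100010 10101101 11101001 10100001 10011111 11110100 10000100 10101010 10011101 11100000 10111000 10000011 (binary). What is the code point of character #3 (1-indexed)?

U+1F912

Offset 0: leading byte 0xE2 = 11100010 → 3-byte char #1 = E2 95 92.
Offset 3: leading byte 0xE5 = 11100101 → 3-byte char #2 = E5 B0 80.
Offset 6: leading byte 0xF0 = 11110000 → 4-byte char #3 = F0 9F A4 92.
Leading byte 0xF0 = 11110000 matches 11110xxx → 4-byte sequence.
Byte 1: 0xF0 = 11110000, payload 000 (3 bits).
Byte 2: 0x9F = 10011111 (10xxxxxx ✓), payload 011111.
Byte 3: 0xA4 = 10100100 (10xxxxxx ✓), payload 100100.
Byte 4: 0x92 = 10010010 (10xxxxxx ✓), payload 010010.
Concatenate: 000011111100100010010 = 0x1F912 (21 bits → U+1F912).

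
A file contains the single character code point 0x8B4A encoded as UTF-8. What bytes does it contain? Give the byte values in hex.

U+8B4A = 0x8B4A = 35658 decimal. In range U+0800–U+FFFF → 3-byte form: 1110xxxx 10xxxxxx 10xxxxxx.
Binary (16 bits): 1000101101001010.
Split 4+6+6: 1000 | 101101 | 001010.
Byte 1: 11101000 = 0xE8.
Byte 2: 10101101 = 0xAD.
Byte 3: 10001010 = 0x8A.

E8 AD 8A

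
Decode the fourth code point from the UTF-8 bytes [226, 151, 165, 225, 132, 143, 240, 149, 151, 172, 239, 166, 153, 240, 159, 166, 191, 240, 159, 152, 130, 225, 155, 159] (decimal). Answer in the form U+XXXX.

U+F999

Offset 0: leading byte 0xE2 = 11100010 → 3-byte char #1 = E2 97 A5.
Offset 3: leading byte 0xE1 = 11100001 → 3-byte char #2 = E1 84 8F.
Offset 6: leading byte 0xF0 = 11110000 → 4-byte char #3 = F0 95 97 AC.
Offset 10: leading byte 0xEF = 11101111 → 3-byte char #4 = EF A6 99.
Leading byte 0xEF = 11101111 matches 1110xxxx → 3-byte sequence.
Byte 1: 0xEF = 11101111, payload 1111 (4 bits).
Byte 2: 0xA6 = 10100110 (10xxxxxx ✓), payload 100110.
Byte 3: 0x99 = 10011001 (10xxxxxx ✓), payload 011001.
Concatenate: 1111100110011001 = 0xF999 (16 bits → U+F999).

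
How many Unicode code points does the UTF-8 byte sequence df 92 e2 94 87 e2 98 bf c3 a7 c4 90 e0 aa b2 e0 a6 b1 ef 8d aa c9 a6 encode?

9

Byte at offset 0: 0xDF = 11011111 → 2-byte char (#1). Advance 2.
Byte at offset 2: 0xE2 = 11100010 → 3-byte char (#2). Advance 3.
Byte at offset 5: 0xE2 = 11100010 → 3-byte char (#3). Advance 3.
Byte at offset 8: 0xC3 = 11000011 → 2-byte char (#4). Advance 2.
Byte at offset 10: 0xC4 = 11000100 → 2-byte char (#5). Advance 2.
Byte at offset 12: 0xE0 = 11100000 → 3-byte char (#6). Advance 3.
Byte at offset 15: 0xE0 = 11100000 → 3-byte char (#7). Advance 3.
Byte at offset 18: 0xEF = 11101111 → 3-byte char (#8). Advance 3.
Byte at offset 21: 0xC9 = 11001001 → 2-byte char (#9). Advance 2.
Reached end at offset 23 after 9 code points.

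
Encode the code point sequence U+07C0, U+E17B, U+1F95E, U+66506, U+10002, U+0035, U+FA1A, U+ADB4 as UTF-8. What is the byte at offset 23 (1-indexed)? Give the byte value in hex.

1-indexed offset 23 is 0-indexed offset 22.
U+07C0 → 2-byte form DF 80 at offsets 0–1.
U+E17B → 3-byte form EE 85 BB at offsets 2–4.
U+1F95E → 4-byte form F0 9F A5 9E at offsets 5–8.
U+66506 → 4-byte form F1 A6 94 86 at offsets 9–12.
U+10002 → 4-byte form F0 90 80 82 at offsets 13–16.
U+0035 → 1-byte form 35 at offsets 17–17.
U+FA1A → 3-byte form EF A8 9A at offsets 18–20.
U+ADB4 → 3-byte form EA B6 B4 at offsets 21–23.
Offset 22 falls in char 8's range; it's byte 2 of EA B6 B4 = 0xB6.

0xB6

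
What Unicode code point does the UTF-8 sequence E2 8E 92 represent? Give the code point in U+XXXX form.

U+2392

Leading byte 0xE2 = 11100010 matches 1110xxxx → 3-byte sequence.
Byte 1: 0xE2 = 11100010, payload 0010 (4 bits).
Byte 2: 0x8E = 10001110 (10xxxxxx ✓), payload 001110.
Byte 3: 0x92 = 10010010 (10xxxxxx ✓), payload 010010.
Concatenate: 0010001110010010 = 0x2392 (16 bits → U+2392).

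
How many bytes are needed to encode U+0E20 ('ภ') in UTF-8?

3

U+0E20 = 0xE20. UTF-8 uses 1 byte below 0x80, 2 below 0x800, 3 below 0x10000, 4 up to 0x10FFFF. 0xE20 is in U+0800–U+FFFF → 3 bytes.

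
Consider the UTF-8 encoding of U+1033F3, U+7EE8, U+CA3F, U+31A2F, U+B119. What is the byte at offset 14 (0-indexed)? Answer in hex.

0xEB

U+1033F3 → 4-byte form F4 83 8F B3 at offsets 0–3.
U+7EE8 → 3-byte form E7 BB A8 at offsets 4–6.
U+CA3F → 3-byte form EC A8 BF at offsets 7–9.
U+31A2F → 4-byte form F0 B1 A8 AF at offsets 10–13.
U+B119 → 3-byte form EB 84 99 at offsets 14–16.
Offset 14 falls in char 5's range; it's byte 1 of EB 84 99 = 0xEB.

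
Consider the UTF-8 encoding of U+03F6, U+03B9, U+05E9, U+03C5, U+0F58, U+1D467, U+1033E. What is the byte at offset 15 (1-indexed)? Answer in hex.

0xA7

1-indexed offset 15 is 0-indexed offset 14.
U+03F6 → 2-byte form CF B6 at offsets 0–1.
U+03B9 → 2-byte form CE B9 at offsets 2–3.
U+05E9 → 2-byte form D7 A9 at offsets 4–5.
U+03C5 → 2-byte form CF 85 at offsets 6–7.
U+0F58 → 3-byte form E0 BD 98 at offsets 8–10.
U+1D467 → 4-byte form F0 9D 91 A7 at offsets 11–14.
Offset 14 falls in char 6's range; it's byte 4 of F0 9D 91 A7 = 0xA7.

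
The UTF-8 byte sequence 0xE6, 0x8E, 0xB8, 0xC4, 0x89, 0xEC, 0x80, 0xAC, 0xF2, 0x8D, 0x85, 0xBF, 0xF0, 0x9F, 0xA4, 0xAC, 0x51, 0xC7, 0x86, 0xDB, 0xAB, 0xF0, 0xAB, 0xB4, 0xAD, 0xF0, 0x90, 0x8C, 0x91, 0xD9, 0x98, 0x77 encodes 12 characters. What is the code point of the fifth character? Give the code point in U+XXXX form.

Offset 0: leading byte 0xE6 = 11100110 → 3-byte char #1 = E6 8E B8.
Offset 3: leading byte 0xC4 = 11000100 → 2-byte char #2 = C4 89.
Offset 5: leading byte 0xEC = 11101100 → 3-byte char #3 = EC 80 AC.
Offset 8: leading byte 0xF2 = 11110010 → 4-byte char #4 = F2 8D 85 BF.
Offset 12: leading byte 0xF0 = 11110000 → 4-byte char #5 = F0 9F A4 AC.
Leading byte 0xF0 = 11110000 matches 11110xxx → 4-byte sequence.
Byte 1: 0xF0 = 11110000, payload 000 (3 bits).
Byte 2: 0x9F = 10011111 (10xxxxxx ✓), payload 011111.
Byte 3: 0xA4 = 10100100 (10xxxxxx ✓), payload 100100.
Byte 4: 0xAC = 10101100 (10xxxxxx ✓), payload 101100.
Concatenate: 000011111100100101100 = 0x1F92C (21 bits → U+1F92C).

U+1F92C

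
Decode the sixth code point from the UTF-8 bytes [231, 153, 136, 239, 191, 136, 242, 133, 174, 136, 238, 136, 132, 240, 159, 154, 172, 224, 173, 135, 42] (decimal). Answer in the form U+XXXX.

U+0B47

Offset 0: leading byte 0xE7 = 11100111 → 3-byte char #1 = E7 99 88.
Offset 3: leading byte 0xEF = 11101111 → 3-byte char #2 = EF BF 88.
Offset 6: leading byte 0xF2 = 11110010 → 4-byte char #3 = F2 85 AE 88.
Offset 10: leading byte 0xEE = 11101110 → 3-byte char #4 = EE 88 84.
Offset 13: leading byte 0xF0 = 11110000 → 4-byte char #5 = F0 9F 9A AC.
Offset 17: leading byte 0xE0 = 11100000 → 3-byte char #6 = E0 AD 87.
Leading byte 0xE0 = 11100000 matches 1110xxxx → 3-byte sequence.
Byte 1: 0xE0 = 11100000, payload 0000 (4 bits).
Byte 2: 0xAD = 10101101 (10xxxxxx ✓), payload 101101.
Byte 3: 0x87 = 10000111 (10xxxxxx ✓), payload 000111.
Concatenate: 0000101101000111 = 0xB47 (16 bits → U+0B47).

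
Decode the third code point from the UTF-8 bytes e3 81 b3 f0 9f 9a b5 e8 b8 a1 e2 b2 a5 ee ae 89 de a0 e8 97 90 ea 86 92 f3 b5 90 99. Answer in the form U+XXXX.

Offset 0: leading byte 0xE3 = 11100011 → 3-byte char #1 = E3 81 B3.
Offset 3: leading byte 0xF0 = 11110000 → 4-byte char #2 = F0 9F 9A B5.
Offset 7: leading byte 0xE8 = 11101000 → 3-byte char #3 = E8 B8 A1.
Leading byte 0xE8 = 11101000 matches 1110xxxx → 3-byte sequence.
Byte 1: 0xE8 = 11101000, payload 1000 (4 bits).
Byte 2: 0xB8 = 10111000 (10xxxxxx ✓), payload 111000.
Byte 3: 0xA1 = 10100001 (10xxxxxx ✓), payload 100001.
Concatenate: 1000111000100001 = 0x8E21 (16 bits → U+8E21).

U+8E21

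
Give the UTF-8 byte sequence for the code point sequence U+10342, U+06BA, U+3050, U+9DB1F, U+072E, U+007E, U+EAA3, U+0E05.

F0 90 8D 82 DA BA E3 81 90 F2 9D AC 9F DC AE 7E EE AA A3 E0 B8 85

U+10342: 4-byte form → F0 90 8D 82.
U+06BA: 2-byte form → DA BA.
U+3050: 3-byte form → E3 81 90.
U+9DB1F: 4-byte form → F2 9D AC 9F.
U+072E: 2-byte form → DC AE.
U+007E: 1-byte form → 7E.
U+EAA3: 3-byte form → EE AA A3.
U+0E05: 3-byte form → E0 B8 85.
Concatenated (22 bytes): F0 90 8D 82 DA BA E3 81 90 F2 9D AC 9F DC AE 7E EE AA A3 E0 B8 85.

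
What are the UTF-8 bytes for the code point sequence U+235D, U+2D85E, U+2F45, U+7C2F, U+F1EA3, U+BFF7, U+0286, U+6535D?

U+235D: 3-byte form → E2 8D 9D.
U+2D85E: 4-byte form → F0 AD A1 9E.
U+2F45: 3-byte form → E2 BD 85.
U+7C2F: 3-byte form → E7 B0 AF.
U+F1EA3: 4-byte form → F3 B1 BA A3.
U+BFF7: 3-byte form → EB BF B7.
U+0286: 2-byte form → CA 86.
U+6535D: 4-byte form → F1 A5 8D 9D.
Concatenated (26 bytes): E2 8D 9D F0 AD A1 9E E2 BD 85 E7 B0 AF F3 B1 BA A3 EB BF B7 CA 86 F1 A5 8D 9D.

E2 8D 9D F0 AD A1 9E E2 BD 85 E7 B0 AF F3 B1 BA A3 EB BF B7 CA 86 F1 A5 8D 9D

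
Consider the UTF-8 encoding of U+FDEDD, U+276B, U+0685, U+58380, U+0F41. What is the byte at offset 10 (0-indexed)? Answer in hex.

U+FDEDD → 4-byte form F3 BD BB 9D at offsets 0–3.
U+276B → 3-byte form E2 9D AB at offsets 4–6.
U+0685 → 2-byte form DA 85 at offsets 7–8.
U+58380 → 4-byte form F1 98 8E 80 at offsets 9–12.
Offset 10 falls in char 4's range; it's byte 2 of F1 98 8E 80 = 0x98.

0x98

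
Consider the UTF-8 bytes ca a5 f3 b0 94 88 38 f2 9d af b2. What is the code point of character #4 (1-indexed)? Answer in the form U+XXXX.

Offset 0: leading byte 0xCA = 11001010 → 2-byte char #1 = CA A5.
Offset 2: leading byte 0xF3 = 11110011 → 4-byte char #2 = F3 B0 94 88.
Offset 6: leading byte 0x38 = 00111000 → 1-byte char #3 = 38.
Offset 7: leading byte 0xF2 = 11110010 → 4-byte char #4 = F2 9D AF B2.
Leading byte 0xF2 = 11110010 matches 11110xxx → 4-byte sequence.
Byte 1: 0xF2 = 11110010, payload 010 (3 bits).
Byte 2: 0x9D = 10011101 (10xxxxxx ✓), payload 011101.
Byte 3: 0xAF = 10101111 (10xxxxxx ✓), payload 101111.
Byte 4: 0xB2 = 10110010 (10xxxxxx ✓), payload 110010.
Concatenate: 010011101101111110010 = 0x9DBF2 (21 bits → U+9DBF2).

U+9DBF2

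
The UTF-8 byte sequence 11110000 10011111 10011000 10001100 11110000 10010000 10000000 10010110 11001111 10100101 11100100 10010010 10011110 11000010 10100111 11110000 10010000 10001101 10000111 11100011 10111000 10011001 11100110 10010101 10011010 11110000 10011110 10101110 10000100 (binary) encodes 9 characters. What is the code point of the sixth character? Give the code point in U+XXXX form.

Offset 0: leading byte 0xF0 = 11110000 → 4-byte char #1 = F0 9F 98 8C.
Offset 4: leading byte 0xF0 = 11110000 → 4-byte char #2 = F0 90 80 96.
Offset 8: leading byte 0xCF = 11001111 → 2-byte char #3 = CF A5.
Offset 10: leading byte 0xE4 = 11100100 → 3-byte char #4 = E4 92 9E.
Offset 13: leading byte 0xC2 = 11000010 → 2-byte char #5 = C2 A7.
Offset 15: leading byte 0xF0 = 11110000 → 4-byte char #6 = F0 90 8D 87.
Leading byte 0xF0 = 11110000 matches 11110xxx → 4-byte sequence.
Byte 1: 0xF0 = 11110000, payload 000 (3 bits).
Byte 2: 0x90 = 10010000 (10xxxxxx ✓), payload 010000.
Byte 3: 0x8D = 10001101 (10xxxxxx ✓), payload 001101.
Byte 4: 0x87 = 10000111 (10xxxxxx ✓), payload 000111.
Concatenate: 000010000001101000111 = 0x10347 (21 bits → U+10347).

U+10347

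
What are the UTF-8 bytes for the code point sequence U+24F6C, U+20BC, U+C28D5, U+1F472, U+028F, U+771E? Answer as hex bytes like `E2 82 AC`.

U+24F6C: 4-byte form → F0 A4 BD AC.
U+20BC: 3-byte form → E2 82 BC.
U+C28D5: 4-byte form → F3 82 A3 95.
U+1F472: 4-byte form → F0 9F 91 B2.
U+028F: 2-byte form → CA 8F.
U+771E: 3-byte form → E7 9C 9E.
Concatenated (20 bytes): F0 A4 BD AC E2 82 BC F3 82 A3 95 F0 9F 91 B2 CA 8F E7 9C 9E.

F0 A4 BD AC E2 82 BC F3 82 A3 95 F0 9F 91 B2 CA 8F E7 9C 9E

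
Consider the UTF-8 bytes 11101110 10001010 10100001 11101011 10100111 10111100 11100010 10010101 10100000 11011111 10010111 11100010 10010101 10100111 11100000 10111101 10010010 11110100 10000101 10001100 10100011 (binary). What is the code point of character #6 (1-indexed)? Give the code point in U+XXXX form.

U+0F52

Offset 0: leading byte 0xEE = 11101110 → 3-byte char #1 = EE 8A A1.
Offset 3: leading byte 0xEB = 11101011 → 3-byte char #2 = EB A7 BC.
Offset 6: leading byte 0xE2 = 11100010 → 3-byte char #3 = E2 95 A0.
Offset 9: leading byte 0xDF = 11011111 → 2-byte char #4 = DF 97.
Offset 11: leading byte 0xE2 = 11100010 → 3-byte char #5 = E2 95 A7.
Offset 14: leading byte 0xE0 = 11100000 → 3-byte char #6 = E0 BD 92.
Leading byte 0xE0 = 11100000 matches 1110xxxx → 3-byte sequence.
Byte 1: 0xE0 = 11100000, payload 0000 (4 bits).
Byte 2: 0xBD = 10111101 (10xxxxxx ✓), payload 111101.
Byte 3: 0x92 = 10010010 (10xxxxxx ✓), payload 010010.
Concatenate: 0000111101010010 = 0xF52 (16 bits → U+0F52).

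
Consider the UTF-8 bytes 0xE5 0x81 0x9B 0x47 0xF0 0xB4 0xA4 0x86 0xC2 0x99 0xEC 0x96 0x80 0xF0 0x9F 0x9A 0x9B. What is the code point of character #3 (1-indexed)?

Offset 0: leading byte 0xE5 = 11100101 → 3-byte char #1 = E5 81 9B.
Offset 3: leading byte 0x47 = 01000111 → 1-byte char #2 = 47.
Offset 4: leading byte 0xF0 = 11110000 → 4-byte char #3 = F0 B4 A4 86.
Leading byte 0xF0 = 11110000 matches 11110xxx → 4-byte sequence.
Byte 1: 0xF0 = 11110000, payload 000 (3 bits).
Byte 2: 0xB4 = 10110100 (10xxxxxx ✓), payload 110100.
Byte 3: 0xA4 = 10100100 (10xxxxxx ✓), payload 100100.
Byte 4: 0x86 = 10000110 (10xxxxxx ✓), payload 000110.
Concatenate: 000110100100100000110 = 0x34906 (21 bits → U+34906).

U+34906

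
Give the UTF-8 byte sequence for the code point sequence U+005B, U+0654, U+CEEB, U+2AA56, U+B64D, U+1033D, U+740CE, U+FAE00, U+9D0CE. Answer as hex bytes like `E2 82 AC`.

U+005B: 1-byte form → 5B.
U+0654: 2-byte form → D9 94.
U+CEEB: 3-byte form → EC BB AB.
U+2AA56: 4-byte form → F0 AA A9 96.
U+B64D: 3-byte form → EB 99 8D.
U+1033D: 4-byte form → F0 90 8C BD.
U+740CE: 4-byte form → F1 B4 83 8E.
U+FAE00: 4-byte form → F3 BA B8 80.
U+9D0CE: 4-byte form → F2 9D 83 8E.
Concatenated (29 bytes): 5B D9 94 EC BB AB F0 AA A9 96 EB 99 8D F0 90 8C BD F1 B4 83 8E F3 BA B8 80 F2 9D 83 8E.

5B D9 94 EC BB AB F0 AA A9 96 EB 99 8D F0 90 8C BD F1 B4 83 8E F3 BA B8 80 F2 9D 83 8E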